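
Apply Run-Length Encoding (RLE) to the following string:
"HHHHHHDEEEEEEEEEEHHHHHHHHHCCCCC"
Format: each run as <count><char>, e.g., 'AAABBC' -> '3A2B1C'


Scanning runs left to right:
  i=0: run of 'H' x 6 -> '6H'
  i=6: run of 'D' x 1 -> '1D'
  i=7: run of 'E' x 10 -> '10E'
  i=17: run of 'H' x 9 -> '9H'
  i=26: run of 'C' x 5 -> '5C'

RLE = 6H1D10E9H5C


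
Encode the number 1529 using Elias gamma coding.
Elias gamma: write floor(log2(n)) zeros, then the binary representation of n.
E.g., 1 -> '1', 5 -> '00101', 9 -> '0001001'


num_bits = floor(log2(1529)) + 1 = 11
leading_zeros = num_bits - 1 = 10
binary(1529) = 10111111001

Elias gamma(1529) = '0000000000' + '10111111001' = 000000000010111111001 (21 bits)


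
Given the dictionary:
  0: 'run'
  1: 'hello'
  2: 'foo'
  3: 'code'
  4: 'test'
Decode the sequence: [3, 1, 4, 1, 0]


Look up each index in the dictionary:
  3 -> 'code'
  1 -> 'hello'
  4 -> 'test'
  1 -> 'hello'
  0 -> 'run'

Decoded: "code hello test hello run"


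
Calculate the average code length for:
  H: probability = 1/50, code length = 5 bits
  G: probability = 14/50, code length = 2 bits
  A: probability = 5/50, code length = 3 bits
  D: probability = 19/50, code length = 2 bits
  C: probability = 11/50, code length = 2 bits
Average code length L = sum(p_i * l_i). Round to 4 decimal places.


Weighted contributions p_i * l_i:
  H: (1/50) * 5 = 5/50
  G: (14/50) * 2 = 28/50
  A: (5/50) * 3 = 15/50
  D: (19/50) * 2 = 38/50
  C: (11/50) * 2 = 22/50
Sum = (5 + 28 + 15 + 38 + 22)/50 = 108/50

L = 108/50 = 2.1600 bits/symbol


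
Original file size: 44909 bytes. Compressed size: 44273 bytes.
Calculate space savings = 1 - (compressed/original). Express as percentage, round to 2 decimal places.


ratio = compressed/original = 44273/44909 = 0.985838
savings = 1 - ratio = 1 - 0.985838 = 0.014162
as a percentage: 0.014162 * 100 = 1.42%

Space savings = 1 - 44273/44909 = 1.42%


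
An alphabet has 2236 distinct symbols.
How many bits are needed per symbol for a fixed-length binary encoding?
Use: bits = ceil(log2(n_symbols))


log2(2236) = 11.1267
Bracket: 2^11 = 2048 < 2236 <= 2^12 = 4096
So ceil(log2(2236)) = 12

bits = ceil(log2(2236)) = ceil(11.1267) = 12 bits


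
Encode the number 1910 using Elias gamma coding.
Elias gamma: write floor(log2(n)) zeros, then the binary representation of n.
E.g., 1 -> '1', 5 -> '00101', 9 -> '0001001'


num_bits = floor(log2(1910)) + 1 = 11
leading_zeros = num_bits - 1 = 10
binary(1910) = 11101110110

Elias gamma(1910) = '0000000000' + '11101110110' = 000000000011101110110 (21 bits)


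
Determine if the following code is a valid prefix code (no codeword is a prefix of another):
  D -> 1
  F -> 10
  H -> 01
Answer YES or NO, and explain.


Checking each pair (does one codeword prefix another?):
  D='1' vs F='10': prefix -- VIOLATION

NO -- this is NOT a valid prefix code. D (1) is a prefix of F (10).


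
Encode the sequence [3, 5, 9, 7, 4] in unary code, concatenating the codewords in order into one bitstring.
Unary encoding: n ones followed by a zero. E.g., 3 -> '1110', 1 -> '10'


Encode each number as n ones followed by a terminating 0:
  3 -> 1110 (4 bits)
  5 -> 111110 (6 bits)
  9 -> 1111111110 (10 bits)
  7 -> 11111110 (8 bits)
  4 -> 11110 (5 bits)
Total length = 4 + 6 + 10 + 8 + 5 = 33 bits.

Unary([3, 5, 9, 7, 4]) = 111011111011111111101111111011110 (33 bits)


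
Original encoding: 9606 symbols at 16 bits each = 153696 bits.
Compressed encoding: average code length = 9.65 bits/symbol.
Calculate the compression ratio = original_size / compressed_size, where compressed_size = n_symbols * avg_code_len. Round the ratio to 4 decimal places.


original_size = n_symbols * orig_bits = 9606 * 16 = 153696 bits
compressed_size = n_symbols * avg_code_len = 9606 * 9.65 = 92697.9 bits
ratio = original_size / compressed_size = 153696 / 92697.9 = 1.658

Compression ratio = 1.658


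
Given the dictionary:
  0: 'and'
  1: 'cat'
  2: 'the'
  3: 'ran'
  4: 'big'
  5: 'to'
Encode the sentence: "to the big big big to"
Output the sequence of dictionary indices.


Look up each word in the dictionary:
  'to' -> 5
  'the' -> 2
  'big' -> 4
  'big' -> 4
  'big' -> 4
  'to' -> 5

Encoded: [5, 2, 4, 4, 4, 5]


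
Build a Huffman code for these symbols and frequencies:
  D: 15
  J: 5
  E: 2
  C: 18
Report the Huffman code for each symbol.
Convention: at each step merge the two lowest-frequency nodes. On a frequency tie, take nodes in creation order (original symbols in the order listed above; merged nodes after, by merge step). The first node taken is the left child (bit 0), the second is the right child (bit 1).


Huffman tree construction:
Step 1: Merge E(2) + J(5) = 7
Step 2: Merge (E+J)(7) + D(15) = 22
Step 3: Merge C(18) + ((E+J)+D)(22) = 40
Read each symbol's code off the tree from the root (left child = 0, right child = 1).

Codes:
  D: 11 (length 2)
  J: 101 (length 3)
  E: 100 (length 3)
  C: 0 (length 1)
Average code length: 69/40 = 1.7250 bits/symbol


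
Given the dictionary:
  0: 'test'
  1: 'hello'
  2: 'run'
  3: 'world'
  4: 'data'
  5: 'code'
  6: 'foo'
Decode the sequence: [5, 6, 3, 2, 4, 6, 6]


Look up each index in the dictionary:
  5 -> 'code'
  6 -> 'foo'
  3 -> 'world'
  2 -> 'run'
  4 -> 'data'
  6 -> 'foo'
  6 -> 'foo'

Decoded: "code foo world run data foo foo"


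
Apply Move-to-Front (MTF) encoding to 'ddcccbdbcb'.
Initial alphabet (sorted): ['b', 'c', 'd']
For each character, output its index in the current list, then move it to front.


MTF encoding:
'd': index 2 in ['b', 'c', 'd'] -> ['d', 'b', 'c']
'd': index 0 in ['d', 'b', 'c'] -> ['d', 'b', 'c']
'c': index 2 in ['d', 'b', 'c'] -> ['c', 'd', 'b']
'c': index 0 in ['c', 'd', 'b'] -> ['c', 'd', 'b']
'c': index 0 in ['c', 'd', 'b'] -> ['c', 'd', 'b']
'b': index 2 in ['c', 'd', 'b'] -> ['b', 'c', 'd']
'd': index 2 in ['b', 'c', 'd'] -> ['d', 'b', 'c']
'b': index 1 in ['d', 'b', 'c'] -> ['b', 'd', 'c']
'c': index 2 in ['b', 'd', 'c'] -> ['c', 'b', 'd']
'b': index 1 in ['c', 'b', 'd'] -> ['b', 'c', 'd']


Output: [2, 0, 2, 0, 0, 2, 2, 1, 2, 1]


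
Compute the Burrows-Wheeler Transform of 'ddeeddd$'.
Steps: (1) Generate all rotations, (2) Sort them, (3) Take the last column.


Rotations (sorted):
  0: $ddeeddd -> last char: d
  1: d$ddeedd -> last char: d
  2: dd$ddeed -> last char: d
  3: ddd$ddee -> last char: e
  4: ddeeddd$ -> last char: $
  5: deeddd$d -> last char: d
  6: eddd$dde -> last char: e
  7: eeddd$dd -> last char: d


BWT = ddde$ded


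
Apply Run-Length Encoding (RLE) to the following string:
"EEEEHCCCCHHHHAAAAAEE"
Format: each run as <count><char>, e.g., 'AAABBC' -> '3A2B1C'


Scanning runs left to right:
  i=0: run of 'E' x 4 -> '4E'
  i=4: run of 'H' x 1 -> '1H'
  i=5: run of 'C' x 4 -> '4C'
  i=9: run of 'H' x 4 -> '4H'
  i=13: run of 'A' x 5 -> '5A'
  i=18: run of 'E' x 2 -> '2E'

RLE = 4E1H4C4H5A2E


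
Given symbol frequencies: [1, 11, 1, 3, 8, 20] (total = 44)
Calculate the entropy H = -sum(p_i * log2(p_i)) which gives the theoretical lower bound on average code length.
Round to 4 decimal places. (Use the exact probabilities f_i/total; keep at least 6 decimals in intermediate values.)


Per-symbol terms -p_i * log2(p_i) with p_i = f_i/44:
  p = 1/44 = 0.022727: log2(p) = -5.459432, -p*log2(p) = 0.124078
  p = 11/44 = 0.250000: log2(p) = -2.000000, -p*log2(p) = 0.500000
  p = 1/44 = 0.022727: log2(p) = -5.459432, -p*log2(p) = 0.124078
  p = 3/44 = 0.068182: log2(p) = -3.874469, -p*log2(p) = 0.264168
  p = 8/44 = 0.181818: log2(p) = -2.459432, -p*log2(p) = 0.447169
  p = 20/44 = 0.454545: log2(p) = -1.137504, -p*log2(p) = 0.517047
H = 0.124078 + 0.500000 + 0.124078 + 0.264168 + 0.447169 + 0.517047 = 1.976540

H = 1.9765 bits/symbol


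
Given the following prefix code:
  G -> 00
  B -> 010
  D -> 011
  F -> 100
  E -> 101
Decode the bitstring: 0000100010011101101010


Decoding step by step:
Bits 00 -> G
Bits 00 -> G
Bits 100 -> F
Bits 010 -> B
Bits 011 -> D
Bits 101 -> E
Bits 101 -> E
Bits 010 -> B


Decoded message: GGFBDEEB


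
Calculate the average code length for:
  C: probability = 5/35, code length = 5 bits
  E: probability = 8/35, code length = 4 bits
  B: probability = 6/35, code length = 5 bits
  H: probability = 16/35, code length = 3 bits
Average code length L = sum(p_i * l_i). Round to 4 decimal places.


Weighted contributions p_i * l_i:
  C: (5/35) * 5 = 25/35
  E: (8/35) * 4 = 32/35
  B: (6/35) * 5 = 30/35
  H: (16/35) * 3 = 48/35
Sum = (25 + 32 + 30 + 48)/35 = 135/35

L = 135/35 = 3.8571 bits/symbol


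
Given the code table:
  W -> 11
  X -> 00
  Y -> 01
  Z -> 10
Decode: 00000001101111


Decoding:
00 -> X
00 -> X
00 -> X
01 -> Y
10 -> Z
11 -> W
11 -> W


Result: XXXYZWW


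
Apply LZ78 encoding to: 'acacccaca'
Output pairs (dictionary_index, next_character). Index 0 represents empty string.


LZ78 encoding steps:
Dictionary: {0: ''}
Step 1: w='' (idx 0), next='a' -> output (0, 'a'), add 'a' as idx 1
Step 2: w='' (idx 0), next='c' -> output (0, 'c'), add 'c' as idx 2
Step 3: w='a' (idx 1), next='c' -> output (1, 'c'), add 'ac' as idx 3
Step 4: w='c' (idx 2), next='c' -> output (2, 'c'), add 'cc' as idx 4
Step 5: w='ac' (idx 3), next='a' -> output (3, 'a'), add 'aca' as idx 5


Encoded: [(0, 'a'), (0, 'c'), (1, 'c'), (2, 'c'), (3, 'a')]


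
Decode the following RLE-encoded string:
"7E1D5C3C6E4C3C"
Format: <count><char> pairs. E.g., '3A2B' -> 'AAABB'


Expanding each <count><char> pair:
  7E -> 'EEEEEEE'
  1D -> 'D'
  5C -> 'CCCCC'
  3C -> 'CCC'
  6E -> 'EEEEEE'
  4C -> 'CCCC'
  3C -> 'CCC'

Decoded = EEEEEEEDCCCCCCCCEEEEEECCCCCCC


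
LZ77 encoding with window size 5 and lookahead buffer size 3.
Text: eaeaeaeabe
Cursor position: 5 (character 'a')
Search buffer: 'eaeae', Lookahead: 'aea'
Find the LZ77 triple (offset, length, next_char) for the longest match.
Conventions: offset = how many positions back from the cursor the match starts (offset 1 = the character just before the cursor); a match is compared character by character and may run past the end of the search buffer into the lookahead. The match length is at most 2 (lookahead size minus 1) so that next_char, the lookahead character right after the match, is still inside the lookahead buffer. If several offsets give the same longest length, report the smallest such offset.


Try each offset into the search buffer:
  offset=1 (pos 4, char 'e'): match length 0
  offset=2 (pos 3, char 'a'): match length 2
  offset=3 (pos 2, char 'e'): match length 0
  offset=4 (pos 1, char 'a'): match length 2
  offset=5 (pos 0, char 'e'): match length 0
Longest match has length 2, found at offsets 2, 4; take the smallest, offset 2.
next_char = character at position 5 + 2 = 7 -> 'a'

Best match: offset=2, length=2 (matching 'ae' starting at position 3)
LZ77 triple: (2, 2, 'a')


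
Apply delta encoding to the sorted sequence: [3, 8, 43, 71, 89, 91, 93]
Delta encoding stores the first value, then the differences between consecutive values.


First value: 3
Deltas:
  8 - 3 = 5
  43 - 8 = 35
  71 - 43 = 28
  89 - 71 = 18
  91 - 89 = 2
  93 - 91 = 2


Delta encoded: [3, 5, 35, 28, 18, 2, 2]


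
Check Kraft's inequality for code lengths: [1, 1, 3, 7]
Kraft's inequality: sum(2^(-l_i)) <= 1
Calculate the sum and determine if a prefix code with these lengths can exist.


Sum = 2^(-1) + 2^(-1) + 2^(-3) + 2^(-7)
    = 0.5 + 0.5 + 0.125 + 0.0078125
    = 145/128 = 1.1328125
Since 1.1328125 > 1, Kraft's inequality is NOT satisfied.
A prefix code with these lengths CANNOT exist.

Kraft sum = 1.1328125. Not satisfied.


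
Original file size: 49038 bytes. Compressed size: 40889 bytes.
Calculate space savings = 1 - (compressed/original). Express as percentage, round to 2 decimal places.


ratio = compressed/original = 40889/49038 = 0.833823
savings = 1 - ratio = 1 - 0.833823 = 0.166177
as a percentage: 0.166177 * 100 = 16.62%

Space savings = 1 - 40889/49038 = 16.62%


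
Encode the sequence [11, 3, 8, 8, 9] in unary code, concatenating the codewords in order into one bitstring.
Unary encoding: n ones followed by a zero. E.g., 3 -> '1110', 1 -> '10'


Encode each number as n ones followed by a terminating 0:
  11 -> 111111111110 (12 bits)
  3 -> 1110 (4 bits)
  8 -> 111111110 (9 bits)
  8 -> 111111110 (9 bits)
  9 -> 1111111110 (10 bits)
Total length = 12 + 4 + 9 + 9 + 10 = 44 bits.

Unary([11, 3, 8, 8, 9]) = 11111111111011101111111101111111101111111110 (44 bits)


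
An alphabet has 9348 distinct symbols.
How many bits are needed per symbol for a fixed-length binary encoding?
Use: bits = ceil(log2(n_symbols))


log2(9348) = 13.1904
Bracket: 2^13 = 8192 < 9348 <= 2^14 = 16384
So ceil(log2(9348)) = 14

bits = ceil(log2(9348)) = ceil(13.1904) = 14 bits


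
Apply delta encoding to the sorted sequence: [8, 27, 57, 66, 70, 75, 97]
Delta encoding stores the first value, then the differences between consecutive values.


First value: 8
Deltas:
  27 - 8 = 19
  57 - 27 = 30
  66 - 57 = 9
  70 - 66 = 4
  75 - 70 = 5
  97 - 75 = 22


Delta encoded: [8, 19, 30, 9, 4, 5, 22]


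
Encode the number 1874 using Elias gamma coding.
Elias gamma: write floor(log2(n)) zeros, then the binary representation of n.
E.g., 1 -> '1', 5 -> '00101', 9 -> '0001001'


num_bits = floor(log2(1874)) + 1 = 11
leading_zeros = num_bits - 1 = 10
binary(1874) = 11101010010

Elias gamma(1874) = '0000000000' + '11101010010' = 000000000011101010010 (21 bits)


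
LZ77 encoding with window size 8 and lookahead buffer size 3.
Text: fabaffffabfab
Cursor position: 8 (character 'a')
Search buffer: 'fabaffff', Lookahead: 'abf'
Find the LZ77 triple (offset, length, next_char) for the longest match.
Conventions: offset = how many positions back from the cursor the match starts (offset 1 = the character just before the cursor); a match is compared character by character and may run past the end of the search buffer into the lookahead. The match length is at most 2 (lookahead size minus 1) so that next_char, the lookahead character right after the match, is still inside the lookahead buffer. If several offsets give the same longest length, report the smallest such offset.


Try each offset into the search buffer:
  offset=1 (pos 7, char 'f'): match length 0
  offset=2 (pos 6, char 'f'): match length 0
  offset=3 (pos 5, char 'f'): match length 0
  offset=4 (pos 4, char 'f'): match length 0
  offset=5 (pos 3, char 'a'): match length 1
  offset=6 (pos 2, char 'b'): match length 0
  offset=7 (pos 1, char 'a'): match length 2
  offset=8 (pos 0, char 'f'): match length 0
Longest match has length 2 at offset 7.
next_char = character at position 8 + 2 = 10 -> 'f'

Best match: offset=7, length=2 (matching 'ab' starting at position 1)
LZ77 triple: (7, 2, 'f')


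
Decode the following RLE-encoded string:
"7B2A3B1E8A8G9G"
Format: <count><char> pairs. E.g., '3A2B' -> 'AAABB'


Expanding each <count><char> pair:
  7B -> 'BBBBBBB'
  2A -> 'AA'
  3B -> 'BBB'
  1E -> 'E'
  8A -> 'AAAAAAAA'
  8G -> 'GGGGGGGG'
  9G -> 'GGGGGGGGG'

Decoded = BBBBBBBAABBBEAAAAAAAAGGGGGGGGGGGGGGGGG


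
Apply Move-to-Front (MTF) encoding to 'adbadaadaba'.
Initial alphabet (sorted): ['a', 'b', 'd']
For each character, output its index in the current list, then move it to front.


MTF encoding:
'a': index 0 in ['a', 'b', 'd'] -> ['a', 'b', 'd']
'd': index 2 in ['a', 'b', 'd'] -> ['d', 'a', 'b']
'b': index 2 in ['d', 'a', 'b'] -> ['b', 'd', 'a']
'a': index 2 in ['b', 'd', 'a'] -> ['a', 'b', 'd']
'd': index 2 in ['a', 'b', 'd'] -> ['d', 'a', 'b']
'a': index 1 in ['d', 'a', 'b'] -> ['a', 'd', 'b']
'a': index 0 in ['a', 'd', 'b'] -> ['a', 'd', 'b']
'd': index 1 in ['a', 'd', 'b'] -> ['d', 'a', 'b']
'a': index 1 in ['d', 'a', 'b'] -> ['a', 'd', 'b']
'b': index 2 in ['a', 'd', 'b'] -> ['b', 'a', 'd']
'a': index 1 in ['b', 'a', 'd'] -> ['a', 'b', 'd']


Output: [0, 2, 2, 2, 2, 1, 0, 1, 1, 2, 1]


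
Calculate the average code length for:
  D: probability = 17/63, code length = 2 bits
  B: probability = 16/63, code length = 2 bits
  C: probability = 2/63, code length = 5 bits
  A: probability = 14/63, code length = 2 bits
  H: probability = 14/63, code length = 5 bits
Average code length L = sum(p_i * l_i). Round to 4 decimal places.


Weighted contributions p_i * l_i:
  D: (17/63) * 2 = 34/63
  B: (16/63) * 2 = 32/63
  C: (2/63) * 5 = 10/63
  A: (14/63) * 2 = 28/63
  H: (14/63) * 5 = 70/63
Sum = (34 + 32 + 10 + 28 + 70)/63 = 174/63

L = 174/63 = 2.7619 bits/symbol


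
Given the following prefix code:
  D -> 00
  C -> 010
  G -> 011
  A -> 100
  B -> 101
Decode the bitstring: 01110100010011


Decoding step by step:
Bits 011 -> G
Bits 101 -> B
Bits 00 -> D
Bits 010 -> C
Bits 011 -> G


Decoded message: GBDCG


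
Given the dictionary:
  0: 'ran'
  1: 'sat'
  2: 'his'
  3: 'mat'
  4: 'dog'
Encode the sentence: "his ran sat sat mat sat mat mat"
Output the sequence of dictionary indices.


Look up each word in the dictionary:
  'his' -> 2
  'ran' -> 0
  'sat' -> 1
  'sat' -> 1
  'mat' -> 3
  'sat' -> 1
  'mat' -> 3
  'mat' -> 3

Encoded: [2, 0, 1, 1, 3, 1, 3, 3]


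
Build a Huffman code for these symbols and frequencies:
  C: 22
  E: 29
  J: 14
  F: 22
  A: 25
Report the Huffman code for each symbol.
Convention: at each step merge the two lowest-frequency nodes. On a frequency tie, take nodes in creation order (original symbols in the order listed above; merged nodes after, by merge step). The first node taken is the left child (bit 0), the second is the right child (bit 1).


Huffman tree construction:
Step 1: Merge J(14) + C(22) = 36
Step 2: Merge F(22) + A(25) = 47
Step 3: Merge E(29) + (J+C)(36) = 65
Step 4: Merge (F+A)(47) + (E+(J+C))(65) = 112
Read each symbol's code off the tree from the root (left child = 0, right child = 1).

Codes:
  C: 111 (length 3)
  E: 10 (length 2)
  J: 110 (length 3)
  F: 00 (length 2)
  A: 01 (length 2)
Average code length: 260/112 = 2.3214 bits/symbol


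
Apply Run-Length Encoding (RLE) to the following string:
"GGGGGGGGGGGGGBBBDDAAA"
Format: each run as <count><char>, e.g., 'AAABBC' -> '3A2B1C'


Scanning runs left to right:
  i=0: run of 'G' x 13 -> '13G'
  i=13: run of 'B' x 3 -> '3B'
  i=16: run of 'D' x 2 -> '2D'
  i=18: run of 'A' x 3 -> '3A'

RLE = 13G3B2D3A


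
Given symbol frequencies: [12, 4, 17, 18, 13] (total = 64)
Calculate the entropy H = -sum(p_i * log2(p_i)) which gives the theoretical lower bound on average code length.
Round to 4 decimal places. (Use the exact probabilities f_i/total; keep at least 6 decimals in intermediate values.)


Per-symbol terms -p_i * log2(p_i) with p_i = f_i/64:
  p = 12/64 = 0.187500: log2(p) = -2.415037, -p*log2(p) = 0.452820
  p = 4/64 = 0.062500: log2(p) = -4.000000, -p*log2(p) = 0.250000
  p = 17/64 = 0.265625: log2(p) = -1.912537, -p*log2(p) = 0.508018
  p = 18/64 = 0.281250: log2(p) = -1.830075, -p*log2(p) = 0.514709
  p = 13/64 = 0.203125: log2(p) = -2.299560, -p*log2(p) = 0.467098
H = 0.452820 + 0.250000 + 0.508018 + 0.514709 + 0.467098 = 2.192645

H = 2.1926 bits/symbol


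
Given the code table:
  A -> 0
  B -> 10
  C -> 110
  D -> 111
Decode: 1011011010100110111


Decoding:
10 -> B
110 -> C
110 -> C
10 -> B
10 -> B
0 -> A
110 -> C
111 -> D


Result: BCCBBACD


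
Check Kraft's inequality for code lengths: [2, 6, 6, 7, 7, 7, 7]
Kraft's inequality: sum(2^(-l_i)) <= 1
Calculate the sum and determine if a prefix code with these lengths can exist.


Sum = 2^(-2) + 2^(-6) + 2^(-6) + 2^(-7) + 2^(-7) + 2^(-7) + 2^(-7)
    = 0.25 + 0.015625 + 0.015625 + 0.0078125 + 0.0078125 + 0.0078125 + 0.0078125
    = 40/128 = 0.3125
Since 0.3125 <= 1, Kraft's inequality IS satisfied.
A prefix code with these lengths CAN exist.

Kraft sum = 0.3125. Satisfied.


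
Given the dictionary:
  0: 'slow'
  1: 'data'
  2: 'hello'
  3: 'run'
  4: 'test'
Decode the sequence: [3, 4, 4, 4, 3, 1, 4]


Look up each index in the dictionary:
  3 -> 'run'
  4 -> 'test'
  4 -> 'test'
  4 -> 'test'
  3 -> 'run'
  1 -> 'data'
  4 -> 'test'

Decoded: "run test test test run data test"


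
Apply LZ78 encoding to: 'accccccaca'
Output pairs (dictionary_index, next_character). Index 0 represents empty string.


LZ78 encoding steps:
Dictionary: {0: ''}
Step 1: w='' (idx 0), next='a' -> output (0, 'a'), add 'a' as idx 1
Step 2: w='' (idx 0), next='c' -> output (0, 'c'), add 'c' as idx 2
Step 3: w='c' (idx 2), next='c' -> output (2, 'c'), add 'cc' as idx 3
Step 4: w='cc' (idx 3), next='c' -> output (3, 'c'), add 'ccc' as idx 4
Step 5: w='a' (idx 1), next='c' -> output (1, 'c'), add 'ac' as idx 5
Step 6: w='a' (idx 1), end of input -> output (1, '')


Encoded: [(0, 'a'), (0, 'c'), (2, 'c'), (3, 'c'), (1, 'c'), (1, '')]


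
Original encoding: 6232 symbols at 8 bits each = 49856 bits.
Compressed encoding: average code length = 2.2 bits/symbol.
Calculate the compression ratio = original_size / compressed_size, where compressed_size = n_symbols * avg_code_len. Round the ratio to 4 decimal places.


original_size = n_symbols * orig_bits = 6232 * 8 = 49856 bits
compressed_size = n_symbols * avg_code_len = 6232 * 2.2 = 13710.4 bits
ratio = original_size / compressed_size = 49856 / 13710.4 = 3.6364

Compression ratio = 3.6364


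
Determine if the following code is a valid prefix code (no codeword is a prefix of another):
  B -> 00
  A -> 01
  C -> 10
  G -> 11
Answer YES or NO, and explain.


Checking each pair (does one codeword prefix another?):
  B='00' vs A='01': no prefix
  B='00' vs C='10': no prefix
  B='00' vs G='11': no prefix
  A='01' vs B='00': no prefix
  A='01' vs C='10': no prefix
  A='01' vs G='11': no prefix
  C='10' vs B='00': no prefix
  C='10' vs A='01': no prefix
  C='10' vs G='11': no prefix
  G='11' vs B='00': no prefix
  G='11' vs A='01': no prefix
  G='11' vs C='10': no prefix
No violation found over all pairs.

YES -- this is a valid prefix code. No codeword is a prefix of any other codeword.


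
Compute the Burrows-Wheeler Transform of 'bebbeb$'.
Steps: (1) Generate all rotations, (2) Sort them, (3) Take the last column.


Rotations (sorted):
  0: $bebbeb -> last char: b
  1: b$bebbe -> last char: e
  2: bbeb$be -> last char: e
  3: beb$beb -> last char: b
  4: bebbeb$ -> last char: $
  5: eb$bebb -> last char: b
  6: ebbeb$b -> last char: b


BWT = beeb$bb


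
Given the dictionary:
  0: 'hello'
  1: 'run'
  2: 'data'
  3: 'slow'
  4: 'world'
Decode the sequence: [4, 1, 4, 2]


Look up each index in the dictionary:
  4 -> 'world'
  1 -> 'run'
  4 -> 'world'
  2 -> 'data'

Decoded: "world run world data"


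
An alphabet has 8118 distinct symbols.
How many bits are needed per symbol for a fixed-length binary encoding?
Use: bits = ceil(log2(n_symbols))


log2(8118) = 12.9869
Bracket: 2^12 = 4096 < 8118 <= 2^13 = 8192
So ceil(log2(8118)) = 13

bits = ceil(log2(8118)) = ceil(12.9869) = 13 bits


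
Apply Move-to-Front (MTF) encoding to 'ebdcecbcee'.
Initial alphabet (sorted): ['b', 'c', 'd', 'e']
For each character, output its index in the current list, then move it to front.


MTF encoding:
'e': index 3 in ['b', 'c', 'd', 'e'] -> ['e', 'b', 'c', 'd']
'b': index 1 in ['e', 'b', 'c', 'd'] -> ['b', 'e', 'c', 'd']
'd': index 3 in ['b', 'e', 'c', 'd'] -> ['d', 'b', 'e', 'c']
'c': index 3 in ['d', 'b', 'e', 'c'] -> ['c', 'd', 'b', 'e']
'e': index 3 in ['c', 'd', 'b', 'e'] -> ['e', 'c', 'd', 'b']
'c': index 1 in ['e', 'c', 'd', 'b'] -> ['c', 'e', 'd', 'b']
'b': index 3 in ['c', 'e', 'd', 'b'] -> ['b', 'c', 'e', 'd']
'c': index 1 in ['b', 'c', 'e', 'd'] -> ['c', 'b', 'e', 'd']
'e': index 2 in ['c', 'b', 'e', 'd'] -> ['e', 'c', 'b', 'd']
'e': index 0 in ['e', 'c', 'b', 'd'] -> ['e', 'c', 'b', 'd']


Output: [3, 1, 3, 3, 3, 1, 3, 1, 2, 0]


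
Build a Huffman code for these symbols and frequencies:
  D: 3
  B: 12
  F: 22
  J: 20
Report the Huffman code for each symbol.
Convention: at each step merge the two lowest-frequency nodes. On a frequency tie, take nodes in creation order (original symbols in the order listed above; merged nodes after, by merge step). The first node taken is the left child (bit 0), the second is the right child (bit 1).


Huffman tree construction:
Step 1: Merge D(3) + B(12) = 15
Step 2: Merge (D+B)(15) + J(20) = 35
Step 3: Merge F(22) + ((D+B)+J)(35) = 57
Read each symbol's code off the tree from the root (left child = 0, right child = 1).

Codes:
  D: 100 (length 3)
  B: 101 (length 3)
  F: 0 (length 1)
  J: 11 (length 2)
Average code length: 107/57 = 1.8772 bits/symbol


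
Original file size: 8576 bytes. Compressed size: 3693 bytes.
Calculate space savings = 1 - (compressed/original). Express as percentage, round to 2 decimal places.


ratio = compressed/original = 3693/8576 = 0.43062
savings = 1 - ratio = 1 - 0.43062 = 0.56938
as a percentage: 0.56938 * 100 = 56.94%

Space savings = 1 - 3693/8576 = 56.94%


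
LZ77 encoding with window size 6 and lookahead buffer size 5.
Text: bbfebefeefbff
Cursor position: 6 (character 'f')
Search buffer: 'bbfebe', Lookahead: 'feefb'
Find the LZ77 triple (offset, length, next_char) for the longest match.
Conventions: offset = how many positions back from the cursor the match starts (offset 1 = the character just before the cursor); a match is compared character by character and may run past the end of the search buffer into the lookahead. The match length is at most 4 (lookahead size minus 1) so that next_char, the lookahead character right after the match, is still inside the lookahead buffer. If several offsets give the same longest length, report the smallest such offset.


Try each offset into the search buffer:
  offset=1 (pos 5, char 'e'): match length 0
  offset=2 (pos 4, char 'b'): match length 0
  offset=3 (pos 3, char 'e'): match length 0
  offset=4 (pos 2, char 'f'): match length 2
  offset=5 (pos 1, char 'b'): match length 0
  offset=6 (pos 0, char 'b'): match length 0
Longest match has length 2 at offset 4.
next_char = character at position 6 + 2 = 8 -> 'e'

Best match: offset=4, length=2 (matching 'fe' starting at position 2)
LZ77 triple: (4, 2, 'e')


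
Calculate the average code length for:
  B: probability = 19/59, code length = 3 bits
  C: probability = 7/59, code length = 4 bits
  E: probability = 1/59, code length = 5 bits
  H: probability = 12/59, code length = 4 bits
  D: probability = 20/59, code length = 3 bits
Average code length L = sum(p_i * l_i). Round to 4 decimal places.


Weighted contributions p_i * l_i:
  B: (19/59) * 3 = 57/59
  C: (7/59) * 4 = 28/59
  E: (1/59) * 5 = 5/59
  H: (12/59) * 4 = 48/59
  D: (20/59) * 3 = 60/59
Sum = (57 + 28 + 5 + 48 + 60)/59 = 198/59

L = 198/59 = 3.3559 bits/symbol


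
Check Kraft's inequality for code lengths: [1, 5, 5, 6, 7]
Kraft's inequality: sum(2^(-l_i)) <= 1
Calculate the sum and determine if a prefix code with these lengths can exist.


Sum = 2^(-1) + 2^(-5) + 2^(-5) + 2^(-6) + 2^(-7)
    = 0.5 + 0.03125 + 0.03125 + 0.015625 + 0.0078125
    = 75/128 = 0.5859375
Since 0.5859375 <= 1, Kraft's inequality IS satisfied.
A prefix code with these lengths CAN exist.

Kraft sum = 0.5859375. Satisfied.


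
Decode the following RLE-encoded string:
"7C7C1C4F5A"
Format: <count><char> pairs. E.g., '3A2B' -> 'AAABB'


Expanding each <count><char> pair:
  7C -> 'CCCCCCC'
  7C -> 'CCCCCCC'
  1C -> 'C'
  4F -> 'FFFF'
  5A -> 'AAAAA'

Decoded = CCCCCCCCCCCCCCCFFFFAAAAA


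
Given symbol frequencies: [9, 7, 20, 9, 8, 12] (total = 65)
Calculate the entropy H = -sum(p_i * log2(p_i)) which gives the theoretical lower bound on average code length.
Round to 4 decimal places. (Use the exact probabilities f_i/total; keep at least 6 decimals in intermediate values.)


Per-symbol terms -p_i * log2(p_i) with p_i = f_i/65:
  p = 9/65 = 0.138462: log2(p) = -2.852443, -p*log2(p) = 0.394954
  p = 7/65 = 0.107692: log2(p) = -3.215013, -p*log2(p) = 0.346232
  p = 20/65 = 0.307692: log2(p) = -1.700440, -p*log2(p) = 0.523212
  p = 9/65 = 0.138462: log2(p) = -2.852443, -p*log2(p) = 0.394954
  p = 8/65 = 0.123077: log2(p) = -3.022368, -p*log2(p) = 0.371984
  p = 12/65 = 0.184615: log2(p) = -2.437405, -p*log2(p) = 0.449983
H = 0.394954 + 0.346232 + 0.523212 + 0.394954 + 0.371984 + 0.449983 = 2.481319

H = 2.4813 bits/symbol


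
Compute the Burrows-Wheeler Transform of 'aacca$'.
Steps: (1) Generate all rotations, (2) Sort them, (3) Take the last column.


Rotations (sorted):
  0: $aacca -> last char: a
  1: a$aacc -> last char: c
  2: aacca$ -> last char: $
  3: acca$a -> last char: a
  4: ca$aac -> last char: c
  5: cca$aa -> last char: a


BWT = ac$aca


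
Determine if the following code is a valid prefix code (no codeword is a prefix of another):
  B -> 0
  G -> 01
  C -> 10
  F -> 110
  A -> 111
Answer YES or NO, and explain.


Checking each pair (does one codeword prefix another?):
  B='0' vs G='01': prefix -- VIOLATION

NO -- this is NOT a valid prefix code. B (0) is a prefix of G (01).


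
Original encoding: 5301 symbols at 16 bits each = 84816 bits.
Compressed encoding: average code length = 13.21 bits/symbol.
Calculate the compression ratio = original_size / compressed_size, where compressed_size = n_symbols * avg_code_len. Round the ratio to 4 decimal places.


original_size = n_symbols * orig_bits = 5301 * 16 = 84816 bits
compressed_size = n_symbols * avg_code_len = 5301 * 13.21 = 70026.21 bits
ratio = original_size / compressed_size = 84816 / 70026.21 = 1.2112

Compression ratio = 1.2112


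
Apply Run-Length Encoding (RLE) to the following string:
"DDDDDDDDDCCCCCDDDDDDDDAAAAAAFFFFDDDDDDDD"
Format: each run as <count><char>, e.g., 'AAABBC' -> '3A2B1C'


Scanning runs left to right:
  i=0: run of 'D' x 9 -> '9D'
  i=9: run of 'C' x 5 -> '5C'
  i=14: run of 'D' x 8 -> '8D'
  i=22: run of 'A' x 6 -> '6A'
  i=28: run of 'F' x 4 -> '4F'
  i=32: run of 'D' x 8 -> '8D'

RLE = 9D5C8D6A4F8D


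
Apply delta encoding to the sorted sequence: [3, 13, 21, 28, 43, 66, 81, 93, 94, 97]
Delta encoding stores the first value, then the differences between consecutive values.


First value: 3
Deltas:
  13 - 3 = 10
  21 - 13 = 8
  28 - 21 = 7
  43 - 28 = 15
  66 - 43 = 23
  81 - 66 = 15
  93 - 81 = 12
  94 - 93 = 1
  97 - 94 = 3


Delta encoded: [3, 10, 8, 7, 15, 23, 15, 12, 1, 3]


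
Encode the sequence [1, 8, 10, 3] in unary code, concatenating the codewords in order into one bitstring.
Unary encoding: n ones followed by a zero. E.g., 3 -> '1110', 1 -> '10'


Encode each number as n ones followed by a terminating 0:
  1 -> 10 (2 bits)
  8 -> 111111110 (9 bits)
  10 -> 11111111110 (11 bits)
  3 -> 1110 (4 bits)
Total length = 2 + 9 + 11 + 4 = 26 bits.

Unary([1, 8, 10, 3]) = 10111111110111111111101110 (26 bits)


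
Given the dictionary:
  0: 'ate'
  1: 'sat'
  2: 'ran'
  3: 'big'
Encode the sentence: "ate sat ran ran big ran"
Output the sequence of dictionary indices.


Look up each word in the dictionary:
  'ate' -> 0
  'sat' -> 1
  'ran' -> 2
  'ran' -> 2
  'big' -> 3
  'ran' -> 2

Encoded: [0, 1, 2, 2, 3, 2]


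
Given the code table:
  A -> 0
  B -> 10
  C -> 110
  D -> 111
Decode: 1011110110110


Decoding:
10 -> B
111 -> D
10 -> B
110 -> C
110 -> C


Result: BDBCC


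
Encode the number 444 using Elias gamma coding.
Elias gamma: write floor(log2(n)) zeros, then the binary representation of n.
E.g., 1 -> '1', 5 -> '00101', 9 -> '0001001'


num_bits = floor(log2(444)) + 1 = 9
leading_zeros = num_bits - 1 = 8
binary(444) = 110111100

Elias gamma(444) = '00000000' + '110111100' = 00000000110111100 (17 bits)


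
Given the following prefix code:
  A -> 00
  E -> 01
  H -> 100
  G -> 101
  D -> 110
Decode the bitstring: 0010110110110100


Decoding step by step:
Bits 00 -> A
Bits 101 -> G
Bits 101 -> G
Bits 101 -> G
Bits 101 -> G
Bits 00 -> A


Decoded message: AGGGGA


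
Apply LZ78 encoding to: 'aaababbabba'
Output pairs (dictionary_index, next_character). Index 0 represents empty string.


LZ78 encoding steps:
Dictionary: {0: ''}
Step 1: w='' (idx 0), next='a' -> output (0, 'a'), add 'a' as idx 1
Step 2: w='a' (idx 1), next='a' -> output (1, 'a'), add 'aa' as idx 2
Step 3: w='' (idx 0), next='b' -> output (0, 'b'), add 'b' as idx 3
Step 4: w='a' (idx 1), next='b' -> output (1, 'b'), add 'ab' as idx 4
Step 5: w='b' (idx 3), next='a' -> output (3, 'a'), add 'ba' as idx 5
Step 6: w='b' (idx 3), next='b' -> output (3, 'b'), add 'bb' as idx 6
Step 7: w='a' (idx 1), end of input -> output (1, '')


Encoded: [(0, 'a'), (1, 'a'), (0, 'b'), (1, 'b'), (3, 'a'), (3, 'b'), (1, '')]


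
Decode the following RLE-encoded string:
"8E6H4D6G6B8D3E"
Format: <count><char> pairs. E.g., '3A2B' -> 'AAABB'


Expanding each <count><char> pair:
  8E -> 'EEEEEEEE'
  6H -> 'HHHHHH'
  4D -> 'DDDD'
  6G -> 'GGGGGG'
  6B -> 'BBBBBB'
  8D -> 'DDDDDDDD'
  3E -> 'EEE'

Decoded = EEEEEEEEHHHHHHDDDDGGGGGGBBBBBBDDDDDDDDEEE


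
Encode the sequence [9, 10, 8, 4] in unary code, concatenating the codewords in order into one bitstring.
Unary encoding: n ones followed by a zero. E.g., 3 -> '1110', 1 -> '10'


Encode each number as n ones followed by a terminating 0:
  9 -> 1111111110 (10 bits)
  10 -> 11111111110 (11 bits)
  8 -> 111111110 (9 bits)
  4 -> 11110 (5 bits)
Total length = 10 + 11 + 9 + 5 = 35 bits.

Unary([9, 10, 8, 4]) = 11111111101111111111011111111011110 (35 bits)


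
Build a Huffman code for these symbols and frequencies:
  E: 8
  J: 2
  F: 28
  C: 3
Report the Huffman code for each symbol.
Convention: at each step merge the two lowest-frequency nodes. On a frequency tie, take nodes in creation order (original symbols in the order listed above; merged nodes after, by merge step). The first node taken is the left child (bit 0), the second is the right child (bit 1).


Huffman tree construction:
Step 1: Merge J(2) + C(3) = 5
Step 2: Merge (J+C)(5) + E(8) = 13
Step 3: Merge ((J+C)+E)(13) + F(28) = 41
Read each symbol's code off the tree from the root (left child = 0, right child = 1).

Codes:
  E: 01 (length 2)
  J: 000 (length 3)
  F: 1 (length 1)
  C: 001 (length 3)
Average code length: 59/41 = 1.4390 bits/symbol


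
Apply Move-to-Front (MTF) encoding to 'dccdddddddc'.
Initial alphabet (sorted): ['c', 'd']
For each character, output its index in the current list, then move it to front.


MTF encoding:
'd': index 1 in ['c', 'd'] -> ['d', 'c']
'c': index 1 in ['d', 'c'] -> ['c', 'd']
'c': index 0 in ['c', 'd'] -> ['c', 'd']
'd': index 1 in ['c', 'd'] -> ['d', 'c']
'd': index 0 in ['d', 'c'] -> ['d', 'c']
'd': index 0 in ['d', 'c'] -> ['d', 'c']
'd': index 0 in ['d', 'c'] -> ['d', 'c']
'd': index 0 in ['d', 'c'] -> ['d', 'c']
'd': index 0 in ['d', 'c'] -> ['d', 'c']
'd': index 0 in ['d', 'c'] -> ['d', 'c']
'c': index 1 in ['d', 'c'] -> ['c', 'd']


Output: [1, 1, 0, 1, 0, 0, 0, 0, 0, 0, 1]


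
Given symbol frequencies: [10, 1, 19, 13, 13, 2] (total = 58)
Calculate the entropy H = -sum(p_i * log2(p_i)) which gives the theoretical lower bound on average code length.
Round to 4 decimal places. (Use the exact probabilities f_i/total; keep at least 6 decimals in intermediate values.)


Per-symbol terms -p_i * log2(p_i) with p_i = f_i/58:
  p = 10/58 = 0.172414: log2(p) = -2.536053, -p*log2(p) = 0.437251
  p = 1/58 = 0.017241: log2(p) = -5.857981, -p*log2(p) = 0.101000
  p = 19/58 = 0.327586: log2(p) = -1.610053, -p*log2(p) = 0.527431
  p = 13/58 = 0.224138: log2(p) = -2.157541, -p*log2(p) = 0.483587
  p = 13/58 = 0.224138: log2(p) = -2.157541, -p*log2(p) = 0.483587
  p = 2/58 = 0.034483: log2(p) = -4.857981, -p*log2(p) = 0.167517
H = 0.437251 + 0.101000 + 0.527431 + 0.483587 + 0.483587 + 0.167517 = 2.200373

H = 2.2004 bits/symbol


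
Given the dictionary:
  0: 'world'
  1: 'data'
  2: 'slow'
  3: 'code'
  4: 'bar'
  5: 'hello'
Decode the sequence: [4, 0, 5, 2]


Look up each index in the dictionary:
  4 -> 'bar'
  0 -> 'world'
  5 -> 'hello'
  2 -> 'slow'

Decoded: "bar world hello slow"


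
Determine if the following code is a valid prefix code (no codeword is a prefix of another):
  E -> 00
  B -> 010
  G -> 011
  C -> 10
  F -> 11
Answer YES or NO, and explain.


Checking each pair (does one codeword prefix another?):
  E='00' vs B='010': no prefix
  E='00' vs G='011': no prefix
  E='00' vs C='10': no prefix
  E='00' vs F='11': no prefix
  B='010' vs E='00': no prefix
  B='010' vs G='011': no prefix
  B='010' vs C='10': no prefix
  B='010' vs F='11': no prefix
  G='011' vs E='00': no prefix
  G='011' vs B='010': no prefix
  G='011' vs C='10': no prefix
  G='011' vs F='11': no prefix
  C='10' vs E='00': no prefix
  C='10' vs B='010': no prefix
  C='10' vs G='011': no prefix
  C='10' vs F='11': no prefix
  F='11' vs E='00': no prefix
  F='11' vs B='010': no prefix
  F='11' vs G='011': no prefix
  F='11' vs C='10': no prefix
No violation found over all pairs.

YES -- this is a valid prefix code. No codeword is a prefix of any other codeword.


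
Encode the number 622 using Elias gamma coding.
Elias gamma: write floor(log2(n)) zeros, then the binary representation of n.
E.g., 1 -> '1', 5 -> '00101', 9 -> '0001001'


num_bits = floor(log2(622)) + 1 = 10
leading_zeros = num_bits - 1 = 9
binary(622) = 1001101110

Elias gamma(622) = '000000000' + '1001101110' = 0000000001001101110 (19 bits)


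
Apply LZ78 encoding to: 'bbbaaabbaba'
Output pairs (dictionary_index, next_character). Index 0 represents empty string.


LZ78 encoding steps:
Dictionary: {0: ''}
Step 1: w='' (idx 0), next='b' -> output (0, 'b'), add 'b' as idx 1
Step 2: w='b' (idx 1), next='b' -> output (1, 'b'), add 'bb' as idx 2
Step 3: w='' (idx 0), next='a' -> output (0, 'a'), add 'a' as idx 3
Step 4: w='a' (idx 3), next='a' -> output (3, 'a'), add 'aa' as idx 4
Step 5: w='bb' (idx 2), next='a' -> output (2, 'a'), add 'bba' as idx 5
Step 6: w='b' (idx 1), next='a' -> output (1, 'a'), add 'ba' as idx 6


Encoded: [(0, 'b'), (1, 'b'), (0, 'a'), (3, 'a'), (2, 'a'), (1, 'a')]


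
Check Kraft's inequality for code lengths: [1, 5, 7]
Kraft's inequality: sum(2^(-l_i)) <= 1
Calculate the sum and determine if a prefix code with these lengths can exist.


Sum = 2^(-1) + 2^(-5) + 2^(-7)
    = 0.5 + 0.03125 + 0.0078125
    = 69/128 = 0.5390625
Since 0.5390625 <= 1, Kraft's inequality IS satisfied.
A prefix code with these lengths CAN exist.

Kraft sum = 0.5390625. Satisfied.


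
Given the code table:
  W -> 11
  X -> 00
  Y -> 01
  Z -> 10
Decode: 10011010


Decoding:
10 -> Z
01 -> Y
10 -> Z
10 -> Z


Result: ZYZZ


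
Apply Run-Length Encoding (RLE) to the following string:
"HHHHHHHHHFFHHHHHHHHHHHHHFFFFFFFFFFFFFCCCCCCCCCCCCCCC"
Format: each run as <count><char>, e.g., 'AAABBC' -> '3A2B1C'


Scanning runs left to right:
  i=0: run of 'H' x 9 -> '9H'
  i=9: run of 'F' x 2 -> '2F'
  i=11: run of 'H' x 13 -> '13H'
  i=24: run of 'F' x 13 -> '13F'
  i=37: run of 'C' x 15 -> '15C'

RLE = 9H2F13H13F15C


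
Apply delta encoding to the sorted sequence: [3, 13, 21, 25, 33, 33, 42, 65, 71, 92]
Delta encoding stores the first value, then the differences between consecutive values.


First value: 3
Deltas:
  13 - 3 = 10
  21 - 13 = 8
  25 - 21 = 4
  33 - 25 = 8
  33 - 33 = 0
  42 - 33 = 9
  65 - 42 = 23
  71 - 65 = 6
  92 - 71 = 21


Delta encoded: [3, 10, 8, 4, 8, 0, 9, 23, 6, 21]


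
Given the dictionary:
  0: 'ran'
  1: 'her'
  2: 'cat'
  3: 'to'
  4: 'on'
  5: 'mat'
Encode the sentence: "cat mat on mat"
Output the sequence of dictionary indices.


Look up each word in the dictionary:
  'cat' -> 2
  'mat' -> 5
  'on' -> 4
  'mat' -> 5

Encoded: [2, 5, 4, 5]


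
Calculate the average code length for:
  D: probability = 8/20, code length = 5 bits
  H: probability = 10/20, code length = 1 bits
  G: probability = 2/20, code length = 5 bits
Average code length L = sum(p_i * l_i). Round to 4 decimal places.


Weighted contributions p_i * l_i:
  D: (8/20) * 5 = 40/20
  H: (10/20) * 1 = 10/20
  G: (2/20) * 5 = 10/20
Sum = (40 + 10 + 10)/20 = 60/20

L = 60/20 = 3.0000 bits/symbol


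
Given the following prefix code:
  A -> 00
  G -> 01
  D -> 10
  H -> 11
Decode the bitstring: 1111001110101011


Decoding step by step:
Bits 11 -> H
Bits 11 -> H
Bits 00 -> A
Bits 11 -> H
Bits 10 -> D
Bits 10 -> D
Bits 10 -> D
Bits 11 -> H


Decoded message: HHAHDDDH


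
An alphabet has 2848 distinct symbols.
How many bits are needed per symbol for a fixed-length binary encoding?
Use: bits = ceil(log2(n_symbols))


log2(2848) = 11.4757
Bracket: 2^11 = 2048 < 2848 <= 2^12 = 4096
So ceil(log2(2848)) = 12

bits = ceil(log2(2848)) = ceil(11.4757) = 12 bits
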